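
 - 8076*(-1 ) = 8076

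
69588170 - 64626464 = 4961706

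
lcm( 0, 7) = 0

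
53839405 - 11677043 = 42162362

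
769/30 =25+ 19/30= 25.63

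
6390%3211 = 3179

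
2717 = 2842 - 125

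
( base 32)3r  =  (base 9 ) 146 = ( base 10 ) 123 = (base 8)173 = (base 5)443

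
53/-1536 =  - 1 + 1483/1536  =  - 0.03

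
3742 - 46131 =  - 42389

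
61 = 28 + 33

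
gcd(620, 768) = 4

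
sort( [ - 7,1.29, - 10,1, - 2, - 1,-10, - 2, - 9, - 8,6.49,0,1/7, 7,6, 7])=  [ - 10, - 10, - 9, - 8, - 7, - 2,-2, - 1,0,1/7, 1, 1.29 , 6,6.49, 7,  7]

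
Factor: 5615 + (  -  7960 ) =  - 5^1 * 7^1*67^1 = - 2345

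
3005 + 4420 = 7425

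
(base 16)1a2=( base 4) 12202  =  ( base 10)418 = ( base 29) ec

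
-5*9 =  - 45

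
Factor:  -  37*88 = -3256= -  2^3*11^1*37^1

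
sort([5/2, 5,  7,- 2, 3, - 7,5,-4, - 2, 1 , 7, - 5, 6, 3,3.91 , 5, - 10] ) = [ - 10,  -  7, - 5,-4,- 2, - 2, 1,5/2,3,3,  3.91 , 5, 5, 5,6,7, 7]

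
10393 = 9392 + 1001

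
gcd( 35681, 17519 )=1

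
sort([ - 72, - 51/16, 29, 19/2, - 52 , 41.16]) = [ - 72, - 52, - 51/16,  19/2, 29,41.16 ] 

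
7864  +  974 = 8838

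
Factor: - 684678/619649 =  - 2^1*3^1 * 277^( - 1)*2237^( - 1 )*114113^1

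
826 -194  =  632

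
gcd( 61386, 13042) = 2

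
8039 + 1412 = 9451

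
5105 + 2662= 7767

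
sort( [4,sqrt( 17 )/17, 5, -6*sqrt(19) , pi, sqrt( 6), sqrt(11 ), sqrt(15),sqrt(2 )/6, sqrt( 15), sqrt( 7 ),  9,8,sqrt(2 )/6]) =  [-6*sqrt(19 ), sqrt(2 )/6, sqrt( 2)/6,sqrt(17)/17, sqrt( 6 ) , sqrt( 7), pi, sqrt(11 ), sqrt( 15), sqrt(15), 4, 5, 8, 9] 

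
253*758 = 191774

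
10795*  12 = 129540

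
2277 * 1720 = 3916440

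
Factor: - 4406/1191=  - 2^1*3^ (  -  1 )*397^( - 1) * 2203^1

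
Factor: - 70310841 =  - 3^1*37^1*167^1*3793^1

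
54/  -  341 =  - 1 + 287/341=- 0.16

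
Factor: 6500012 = 2^2 * 37^2*1187^1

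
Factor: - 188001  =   - 3^4*11^1*211^1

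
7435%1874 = 1813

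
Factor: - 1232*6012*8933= - 2^6*3^2*7^1*11^1 * 167^1*8933^1 = - 66164801472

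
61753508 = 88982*694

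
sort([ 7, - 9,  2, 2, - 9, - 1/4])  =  [ - 9, - 9, -1/4,  2, 2, 7]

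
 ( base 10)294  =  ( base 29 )a4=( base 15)149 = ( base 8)446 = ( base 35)8E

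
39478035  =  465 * 84899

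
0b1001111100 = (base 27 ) NF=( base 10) 636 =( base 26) oc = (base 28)MK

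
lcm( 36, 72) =72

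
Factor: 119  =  7^1*17^1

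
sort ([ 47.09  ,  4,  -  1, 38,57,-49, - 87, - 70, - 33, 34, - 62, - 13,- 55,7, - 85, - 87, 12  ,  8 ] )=[-87,  -  87, - 85, - 70, - 62, - 55, - 49, - 33, -13, - 1, 4, 7,8, 12, 34, 38,47.09,57 ]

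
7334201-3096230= 4237971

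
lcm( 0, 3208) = 0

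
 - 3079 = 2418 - 5497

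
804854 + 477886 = 1282740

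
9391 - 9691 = - 300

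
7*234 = 1638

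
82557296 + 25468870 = 108026166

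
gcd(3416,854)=854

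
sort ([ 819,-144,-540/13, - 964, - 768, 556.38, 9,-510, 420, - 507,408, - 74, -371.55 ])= [ - 964,-768,-510, - 507,  -  371.55, - 144,-74, -540/13, 9, 408,420, 556.38, 819] 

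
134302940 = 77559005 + 56743935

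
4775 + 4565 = 9340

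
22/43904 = 11/21952 = 0.00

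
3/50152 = 3/50152 = 0.00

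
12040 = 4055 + 7985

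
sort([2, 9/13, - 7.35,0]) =[ - 7.35, 0,9/13,2]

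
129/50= 2 + 29/50= 2.58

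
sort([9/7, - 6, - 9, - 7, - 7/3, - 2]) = [ - 9,- 7, - 6,-7/3,  -  2,9/7]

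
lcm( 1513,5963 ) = 101371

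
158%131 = 27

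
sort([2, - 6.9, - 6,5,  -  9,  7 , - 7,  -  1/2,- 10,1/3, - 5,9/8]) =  [ - 10, - 9, - 7,-6.9, - 6, - 5 ,-1/2,1/3, 9/8,2,5, 7] 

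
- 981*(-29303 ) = 28746243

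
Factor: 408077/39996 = 2^( - 2) * 3^(  -  2)*11^( - 1)*101^(  -  1)*408077^1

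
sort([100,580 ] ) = [100, 580 ]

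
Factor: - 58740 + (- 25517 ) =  - 109^1 * 773^1 = -  84257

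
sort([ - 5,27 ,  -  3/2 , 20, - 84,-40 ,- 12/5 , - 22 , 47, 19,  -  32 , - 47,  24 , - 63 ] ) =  [ - 84,  -  63 , - 47, - 40, - 32, - 22,-5, - 12/5, - 3/2,  19 , 20, 24, 27,  47]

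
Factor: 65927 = 65927^1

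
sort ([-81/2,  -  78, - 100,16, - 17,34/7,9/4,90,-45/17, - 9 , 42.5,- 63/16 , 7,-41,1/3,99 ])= [-100  ,-78, - 41, - 81/2,-17,-9, - 63/16, - 45/17, 1/3,9/4,34/7,  7,16, 42.5,90, 99 ] 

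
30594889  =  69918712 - 39323823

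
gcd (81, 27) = 27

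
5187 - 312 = 4875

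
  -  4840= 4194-9034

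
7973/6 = 1328+5/6 = 1328.83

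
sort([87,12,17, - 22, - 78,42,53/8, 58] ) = [ - 78, - 22,53/8,12,17,  42, 58,87]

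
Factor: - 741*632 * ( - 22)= 10302864 = 2^4*3^1*11^1*13^1 * 19^1*79^1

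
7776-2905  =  4871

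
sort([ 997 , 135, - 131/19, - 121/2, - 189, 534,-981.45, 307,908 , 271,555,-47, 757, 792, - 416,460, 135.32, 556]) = [ - 981.45, - 416,-189,-121/2, - 47,-131/19,135, 135.32, 271,307,460, 534 , 555 , 556, 757, 792, 908, 997]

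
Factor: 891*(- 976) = - 869616  =  - 2^4*3^4 * 11^1*61^1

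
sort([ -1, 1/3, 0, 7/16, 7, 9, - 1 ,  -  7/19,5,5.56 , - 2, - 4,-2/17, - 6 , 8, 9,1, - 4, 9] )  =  [-6, - 4 , - 4, -2, - 1, - 1, - 7/19 ,-2/17,  0,  1/3,7/16, 1, 5, 5.56, 7,8,9,9,9 ] 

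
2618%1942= 676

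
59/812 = 59/812 = 0.07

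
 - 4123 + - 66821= - 70944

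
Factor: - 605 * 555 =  - 3^1*5^2*11^2*37^1 = - 335775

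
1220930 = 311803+909127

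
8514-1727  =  6787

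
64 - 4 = 60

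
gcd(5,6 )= 1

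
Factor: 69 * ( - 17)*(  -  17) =3^1 * 17^2 * 23^1 = 19941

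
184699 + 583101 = 767800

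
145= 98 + 47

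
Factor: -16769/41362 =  - 2^ (  -  1 ) * 41^1*409^1*20681^(-1)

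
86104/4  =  21526 = 21526.00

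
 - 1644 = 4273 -5917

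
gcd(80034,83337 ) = 3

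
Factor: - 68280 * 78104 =-5332941120 = - 2^6*3^1*5^1*13^1*569^1*751^1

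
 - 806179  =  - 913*883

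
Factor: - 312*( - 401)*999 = 2^3*3^4*13^1*37^1*401^1 = 124986888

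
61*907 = 55327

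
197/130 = 1 + 67/130 =1.52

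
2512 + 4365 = 6877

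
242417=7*34631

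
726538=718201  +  8337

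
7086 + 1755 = 8841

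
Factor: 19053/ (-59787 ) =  - 7^( - 1 )*13^( - 1 )*29^1 = - 29/91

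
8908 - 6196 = 2712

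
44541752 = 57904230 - 13362478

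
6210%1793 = 831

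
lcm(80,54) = 2160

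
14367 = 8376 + 5991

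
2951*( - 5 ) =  - 14755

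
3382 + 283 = 3665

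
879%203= 67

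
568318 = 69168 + 499150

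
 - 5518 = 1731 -7249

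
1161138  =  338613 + 822525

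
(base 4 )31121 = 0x359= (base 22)1gl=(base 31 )RK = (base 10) 857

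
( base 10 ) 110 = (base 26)46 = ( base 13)86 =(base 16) 6E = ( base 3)11002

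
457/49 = 9+ 16/49 = 9.33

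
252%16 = 12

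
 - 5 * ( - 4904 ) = 24520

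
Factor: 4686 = 2^1*3^1*11^1*71^1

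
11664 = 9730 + 1934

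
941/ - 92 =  - 11  +  71/92= - 10.23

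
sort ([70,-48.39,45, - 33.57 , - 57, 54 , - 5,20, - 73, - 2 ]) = [ - 73, - 57,-48.39, - 33.57, - 5, - 2,  20 , 45, 54, 70]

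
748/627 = 1 + 11/57 = 1.19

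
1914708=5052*379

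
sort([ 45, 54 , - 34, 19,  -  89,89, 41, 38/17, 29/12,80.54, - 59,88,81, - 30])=[ - 89,-59,-34, - 30,38/17,29/12,19, 41, 45,54,  80.54,81,88, 89 ]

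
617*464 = 286288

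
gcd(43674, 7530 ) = 1506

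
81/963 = 9/107 =0.08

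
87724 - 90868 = -3144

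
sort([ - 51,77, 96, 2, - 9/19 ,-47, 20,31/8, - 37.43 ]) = [ - 51, - 47, - 37.43, - 9/19,2,31/8,20,77 , 96]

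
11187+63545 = 74732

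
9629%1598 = 41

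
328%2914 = 328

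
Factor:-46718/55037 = - 2^1*7^1*71^1*1171^( - 1 )=-994/1171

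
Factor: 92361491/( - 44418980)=  -  2^(-2)*5^( - 1 )*29^1*59^1*61^(- 1)*1583^ ( - 1 )*2347^1 = - 4015717/1931260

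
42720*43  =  1836960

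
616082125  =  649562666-33480541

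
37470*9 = 337230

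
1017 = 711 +306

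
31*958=29698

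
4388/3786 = 2194/1893 =1.16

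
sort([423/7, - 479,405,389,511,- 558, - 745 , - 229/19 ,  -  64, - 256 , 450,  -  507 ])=[  -  745, - 558, - 507, -479,  -  256, - 64, - 229/19,423/7 , 389, 405, 450, 511]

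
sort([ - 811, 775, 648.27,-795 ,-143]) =[ - 811,-795 , - 143,648.27,775]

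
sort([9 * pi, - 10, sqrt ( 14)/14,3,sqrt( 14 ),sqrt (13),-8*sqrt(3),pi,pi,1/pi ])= [ - 8*sqrt( 3), - 10, sqrt(14)/14, 1/pi, 3,pi,pi,sqrt(13), sqrt( 14),9 *pi]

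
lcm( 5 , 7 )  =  35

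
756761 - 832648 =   -  75887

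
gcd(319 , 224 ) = 1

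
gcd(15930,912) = 6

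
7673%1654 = 1057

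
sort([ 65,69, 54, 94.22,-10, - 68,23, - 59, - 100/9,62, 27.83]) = [ - 68, - 59, - 100/9, - 10 , 23,27.83,54, 62,  65,69, 94.22 ] 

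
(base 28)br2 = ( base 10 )9382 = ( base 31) 9NK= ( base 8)22246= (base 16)24a6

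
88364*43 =3799652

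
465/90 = 31/6 = 5.17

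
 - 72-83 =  - 155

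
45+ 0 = 45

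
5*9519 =47595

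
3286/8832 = 1643/4416 = 0.37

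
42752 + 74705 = 117457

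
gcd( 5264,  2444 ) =188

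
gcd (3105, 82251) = 9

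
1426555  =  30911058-29484503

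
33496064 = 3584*9346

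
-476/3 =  - 476/3=- 158.67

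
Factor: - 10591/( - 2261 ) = 89/19 = 19^( - 1 )*89^1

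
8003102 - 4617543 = 3385559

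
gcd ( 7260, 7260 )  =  7260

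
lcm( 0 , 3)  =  0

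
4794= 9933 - 5139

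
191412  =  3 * 63804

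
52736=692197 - 639461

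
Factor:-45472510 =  - 2^1*5^1 * 19^1 * 239329^1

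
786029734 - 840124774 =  - 54095040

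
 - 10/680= - 1/68= -0.01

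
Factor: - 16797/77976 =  - 2^(-3)*  3^( - 2)*11^1*19^(-2) * 509^1 = - 5599/25992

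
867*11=9537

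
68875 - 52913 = 15962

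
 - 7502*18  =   - 135036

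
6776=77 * 88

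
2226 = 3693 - 1467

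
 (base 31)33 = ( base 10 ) 96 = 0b1100000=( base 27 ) 3f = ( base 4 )1200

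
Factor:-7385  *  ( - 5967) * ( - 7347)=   - 3^4 *5^1*7^1 *13^1 * 17^1*31^1*79^1*211^1  =  - 323755069365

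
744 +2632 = 3376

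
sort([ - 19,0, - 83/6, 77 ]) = [ - 19, - 83/6,0, 77]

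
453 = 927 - 474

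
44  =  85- 41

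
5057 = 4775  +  282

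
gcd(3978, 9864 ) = 18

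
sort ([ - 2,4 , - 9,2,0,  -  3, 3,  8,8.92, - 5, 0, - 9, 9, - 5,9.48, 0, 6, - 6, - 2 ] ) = [ - 9, - 9, - 6, - 5 , - 5, - 3, - 2,  -  2,  0,0, 0,  2, 3 , 4 , 6,8,8.92,9,  9.48]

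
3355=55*61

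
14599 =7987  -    -  6612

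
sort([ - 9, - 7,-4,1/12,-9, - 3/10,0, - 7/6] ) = [-9, - 9,-7 ,  -  4,-7/6, - 3/10, 0 , 1/12 ] 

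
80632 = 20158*4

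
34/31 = 1 + 3/31 = 1.10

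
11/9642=11/9642 = 0.00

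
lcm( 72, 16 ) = 144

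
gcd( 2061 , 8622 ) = 9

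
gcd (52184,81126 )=2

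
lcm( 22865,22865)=22865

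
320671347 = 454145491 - 133474144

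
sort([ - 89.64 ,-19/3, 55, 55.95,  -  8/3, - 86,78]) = [ - 89.64, - 86,  -  19/3,-8/3, 55, 55.95, 78] 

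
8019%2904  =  2211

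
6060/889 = 6+726/889 = 6.82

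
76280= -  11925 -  - 88205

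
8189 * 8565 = 70138785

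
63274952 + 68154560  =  131429512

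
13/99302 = 13/99302 = 0.00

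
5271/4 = 5271/4 = 1317.75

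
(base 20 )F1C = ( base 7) 23405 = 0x1790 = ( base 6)43532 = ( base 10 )6032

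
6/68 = 3/34 = 0.09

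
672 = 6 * 112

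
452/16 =28  +  1/4 = 28.25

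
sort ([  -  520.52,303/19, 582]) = [ - 520.52,303/19 , 582 ] 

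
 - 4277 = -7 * 611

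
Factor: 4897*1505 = 5^1*7^1*43^1*59^1*83^1 = 7369985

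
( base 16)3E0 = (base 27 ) 19k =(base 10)992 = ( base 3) 1100202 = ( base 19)2E4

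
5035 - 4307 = 728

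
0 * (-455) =0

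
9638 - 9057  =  581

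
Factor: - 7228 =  -2^2*13^1 * 139^1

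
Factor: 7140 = 2^2*3^1*5^1*7^1*17^1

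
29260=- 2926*( - 10 )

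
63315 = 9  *7035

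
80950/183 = 80950/183=442.35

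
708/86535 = 236/28845 = 0.01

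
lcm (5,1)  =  5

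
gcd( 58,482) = 2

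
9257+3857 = 13114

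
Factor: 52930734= 2^1*3^1*173^1*50993^1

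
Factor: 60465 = 3^1*5^1*29^1*139^1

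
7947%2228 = 1263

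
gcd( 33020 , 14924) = 52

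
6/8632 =3/4316  =  0.00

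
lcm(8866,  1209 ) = 26598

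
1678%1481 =197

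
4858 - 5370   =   - 512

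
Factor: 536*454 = 243344 =2^4*67^1 * 227^1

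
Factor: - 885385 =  - 5^1*23^1*7699^1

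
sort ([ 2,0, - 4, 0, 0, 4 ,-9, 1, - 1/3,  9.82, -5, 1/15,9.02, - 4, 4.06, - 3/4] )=[-9, - 5, - 4, - 4, - 3/4,-1/3,0,0, 0 , 1/15, 1,2,  4,4.06,9.02, 9.82 ]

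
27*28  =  756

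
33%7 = 5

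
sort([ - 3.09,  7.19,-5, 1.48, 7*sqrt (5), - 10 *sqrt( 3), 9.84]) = [ - 10*sqrt(3), - 5, - 3.09,  1.48 , 7.19, 9.84,7*sqrt(5 ) ]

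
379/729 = 379/729 = 0.52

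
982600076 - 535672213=446927863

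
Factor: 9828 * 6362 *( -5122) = -2^4 * 3^3 * 7^1 * 13^2 * 197^1*3181^1 = -320256819792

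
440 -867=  - 427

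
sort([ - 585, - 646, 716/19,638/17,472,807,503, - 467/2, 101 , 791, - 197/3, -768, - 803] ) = [ - 803, - 768, - 646, - 585, - 467/2, - 197/3,638/17,716/19,101,472,503,791  ,  807 ]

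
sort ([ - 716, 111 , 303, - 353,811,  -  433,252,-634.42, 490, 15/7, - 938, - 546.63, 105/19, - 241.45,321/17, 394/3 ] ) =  [ - 938,-716, - 634.42, - 546.63, - 433, - 353,  -  241.45, 15/7 , 105/19, 321/17, 111,394/3,  252 , 303,  490, 811] 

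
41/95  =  41/95 = 0.43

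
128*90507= 11584896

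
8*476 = 3808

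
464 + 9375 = 9839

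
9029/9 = 1003 + 2/9  =  1003.22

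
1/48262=1/48262 = 0.00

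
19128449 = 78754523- 59626074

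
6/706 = 3/353=0.01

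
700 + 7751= 8451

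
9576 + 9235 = 18811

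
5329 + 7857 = 13186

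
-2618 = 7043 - 9661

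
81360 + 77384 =158744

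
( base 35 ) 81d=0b10011001111000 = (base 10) 9848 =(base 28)CFK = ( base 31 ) a7l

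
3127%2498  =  629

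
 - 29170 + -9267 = - 38437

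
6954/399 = 17 + 3/7  =  17.43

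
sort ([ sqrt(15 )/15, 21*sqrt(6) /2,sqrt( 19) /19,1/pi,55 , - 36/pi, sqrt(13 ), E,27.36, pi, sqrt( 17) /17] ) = [ - 36/pi, sqrt( 19)/19,  sqrt ( 17 ) /17, sqrt( 15)/15, 1/pi,E, pi, sqrt (13 ), 21*sqrt( 6)/2, 27.36, 55] 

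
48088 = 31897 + 16191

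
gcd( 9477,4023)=27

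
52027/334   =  155 + 257/334= 155.77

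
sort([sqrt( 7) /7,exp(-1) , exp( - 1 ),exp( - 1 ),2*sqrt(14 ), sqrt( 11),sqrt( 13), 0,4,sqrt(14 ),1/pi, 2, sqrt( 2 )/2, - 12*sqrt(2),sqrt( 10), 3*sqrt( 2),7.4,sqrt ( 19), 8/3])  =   [ - 12*sqrt( 2),0, 1/pi,exp(  -  1 ), exp( - 1),exp( -1),sqrt(7 ) /7,  sqrt( 2)/2, 2,8/3 , sqrt( 10)  ,  sqrt(11), sqrt( 13),sqrt( 14), 4,3*sqrt( 2 ),sqrt( 19 ),7.4, 2*sqrt (14 ) ]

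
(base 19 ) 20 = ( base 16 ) 26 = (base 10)38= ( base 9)42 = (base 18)22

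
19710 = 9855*2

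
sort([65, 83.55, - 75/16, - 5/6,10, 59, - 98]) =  [ - 98 ,-75/16, - 5/6, 10, 59,65, 83.55] 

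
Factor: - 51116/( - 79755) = 3932/6135=   2^2* 3^(-1)*5^( - 1 )*409^( - 1 )*983^1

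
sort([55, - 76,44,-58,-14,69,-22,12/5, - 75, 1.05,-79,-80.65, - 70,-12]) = [-80.65,-79, - 76,-75,-70, - 58,  -  22, - 14,-12, 1.05,12/5, 44, 55, 69]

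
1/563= 1/563 = 0.00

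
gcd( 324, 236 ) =4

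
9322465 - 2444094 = 6878371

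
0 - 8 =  - 8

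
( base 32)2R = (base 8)133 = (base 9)111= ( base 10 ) 91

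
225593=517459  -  291866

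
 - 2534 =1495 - 4029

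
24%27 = 24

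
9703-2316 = 7387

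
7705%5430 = 2275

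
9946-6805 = 3141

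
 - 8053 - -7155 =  -898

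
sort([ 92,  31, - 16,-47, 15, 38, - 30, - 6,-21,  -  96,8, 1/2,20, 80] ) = [-96, - 47, - 30 , - 21, - 16, - 6 , 1/2, 8, 15, 20,31, 38, 80,92 ] 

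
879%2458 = 879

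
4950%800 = 150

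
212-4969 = -4757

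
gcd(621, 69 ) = 69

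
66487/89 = 747+4/89=747.04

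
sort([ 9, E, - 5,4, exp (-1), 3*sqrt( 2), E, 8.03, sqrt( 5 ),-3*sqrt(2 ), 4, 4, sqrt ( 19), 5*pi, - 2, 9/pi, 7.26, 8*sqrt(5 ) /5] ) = [-5, - 3*sqrt( 2), - 2,exp( - 1 ),sqrt( 5),E,E, 9/pi, 8* sqrt( 5)/5, 4, 4, 4, 3 *sqrt(2 ) , sqrt( 19 ), 7.26, 8.03, 9, 5*pi ]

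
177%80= 17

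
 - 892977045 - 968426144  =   - 1861403189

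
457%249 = 208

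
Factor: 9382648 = 2^3*11^1*106621^1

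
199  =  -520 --719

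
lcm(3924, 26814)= 160884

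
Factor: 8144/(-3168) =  -509/198=- 2^( - 1 )*3^(-2 )*11^ (  -  1) * 509^1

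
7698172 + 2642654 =10340826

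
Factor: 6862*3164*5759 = 2^3*7^1 * 13^1*47^1*73^1*113^1*443^1 = 125035768312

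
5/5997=5/5997 = 0.00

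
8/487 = 8/487 = 0.02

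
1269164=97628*13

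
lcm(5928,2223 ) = 17784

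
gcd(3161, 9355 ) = 1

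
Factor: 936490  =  2^1 * 5^1*71^1 * 1319^1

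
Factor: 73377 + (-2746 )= 70631 = 11^1*6421^1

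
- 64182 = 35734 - 99916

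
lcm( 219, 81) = 5913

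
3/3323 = 3/3323 = 0.00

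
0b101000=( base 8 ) 50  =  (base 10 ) 40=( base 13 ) 31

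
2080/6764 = 520/1691 = 0.31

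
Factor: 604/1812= 3^( - 1) = 1/3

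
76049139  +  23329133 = 99378272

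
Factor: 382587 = 3^1*127529^1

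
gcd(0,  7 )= 7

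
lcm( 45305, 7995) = 135915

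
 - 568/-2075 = 568/2075 = 0.27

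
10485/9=1165  =  1165.00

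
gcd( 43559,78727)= 1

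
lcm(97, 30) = 2910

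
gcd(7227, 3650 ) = 73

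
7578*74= 560772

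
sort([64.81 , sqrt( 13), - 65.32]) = [ -65.32, sqrt(13 ), 64.81]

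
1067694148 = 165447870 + 902246278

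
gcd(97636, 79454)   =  2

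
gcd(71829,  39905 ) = 7981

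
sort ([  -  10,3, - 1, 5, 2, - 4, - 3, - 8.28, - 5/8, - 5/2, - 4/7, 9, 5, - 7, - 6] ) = [ - 10, - 8.28 , - 7, - 6, - 4, - 3,-5/2, -1 ,- 5/8, - 4/7,  2,3, 5, 5, 9 ]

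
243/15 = 81/5 = 16.20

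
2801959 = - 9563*( -293)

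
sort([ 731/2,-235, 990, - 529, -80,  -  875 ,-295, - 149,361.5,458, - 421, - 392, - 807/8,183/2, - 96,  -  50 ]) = [-875, - 529, - 421, - 392, - 295,-235, - 149, - 807/8, - 96, - 80, - 50 , 183/2,  361.5,731/2,458,990 ] 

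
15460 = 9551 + 5909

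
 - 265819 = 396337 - 662156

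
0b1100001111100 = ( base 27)8G4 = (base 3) 22121011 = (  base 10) 6268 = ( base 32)63S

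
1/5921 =1/5921 = 0.00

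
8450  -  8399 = 51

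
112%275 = 112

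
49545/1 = 49545=49545.00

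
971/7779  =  971/7779 = 0.12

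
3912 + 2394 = 6306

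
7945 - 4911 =3034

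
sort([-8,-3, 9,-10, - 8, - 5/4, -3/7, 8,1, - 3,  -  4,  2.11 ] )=[ - 10, - 8, - 8,-4, -3, - 3, - 5/4,-3/7,1,  2.11, 8, 9] 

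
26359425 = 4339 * 6075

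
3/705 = 1/235 = 0.00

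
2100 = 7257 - 5157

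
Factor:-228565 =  - 5^1*17^1*2689^1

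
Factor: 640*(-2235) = -1430400 = - 2^7*3^1 * 5^2*149^1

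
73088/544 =134 + 6/17=134.35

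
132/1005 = 44/335 = 0.13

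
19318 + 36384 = 55702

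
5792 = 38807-33015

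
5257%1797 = 1663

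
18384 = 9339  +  9045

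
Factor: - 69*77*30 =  - 2^1*3^2*5^1  *7^1*11^1*23^1 = -159390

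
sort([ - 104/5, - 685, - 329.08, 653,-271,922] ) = [ - 685,-329.08,-271, - 104/5, 653, 922] 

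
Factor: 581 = 7^1*83^1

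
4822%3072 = 1750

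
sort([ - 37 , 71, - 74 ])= [- 74,-37,71]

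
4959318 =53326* 93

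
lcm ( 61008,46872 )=3843504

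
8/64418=4/32209 = 0.00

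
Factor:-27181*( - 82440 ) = 2^3 * 3^2*5^1 *7^1*11^1*229^1*353^1= 2240801640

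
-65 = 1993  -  2058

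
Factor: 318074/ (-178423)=- 2^1*7^(-1 )*71^ (-1 ) * 443^1  =  - 886/497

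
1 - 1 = 0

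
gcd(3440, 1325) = 5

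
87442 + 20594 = 108036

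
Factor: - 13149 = -3^3*487^1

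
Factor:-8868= - 2^2 * 3^1*739^1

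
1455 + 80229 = 81684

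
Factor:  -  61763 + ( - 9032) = - 5^1*14159^1 = - 70795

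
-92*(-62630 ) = 5761960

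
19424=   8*2428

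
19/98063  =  19/98063 = 0.00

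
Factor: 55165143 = 3^1*11^1*1671671^1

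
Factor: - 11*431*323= - 11^1*17^1*19^1 *431^1  =  - 1531343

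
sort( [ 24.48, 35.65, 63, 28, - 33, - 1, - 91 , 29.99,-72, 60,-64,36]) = [ - 91 , - 72,  -  64, - 33, - 1, 24.48, 28, 29.99,35.65, 36, 60,63 ]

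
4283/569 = 7 + 300/569 = 7.53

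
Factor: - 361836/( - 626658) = 138/239 = 2^1 * 3^1 * 23^1 *239^ ( - 1)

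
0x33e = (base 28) 11i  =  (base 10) 830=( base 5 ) 11310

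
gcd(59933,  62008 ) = 1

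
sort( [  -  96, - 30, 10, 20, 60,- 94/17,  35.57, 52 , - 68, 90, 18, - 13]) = [  -  96, - 68,-30, - 13, - 94/17, 10 , 18, 20,35.57,52 , 60, 90 ] 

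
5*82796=413980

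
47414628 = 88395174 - 40980546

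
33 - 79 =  - 46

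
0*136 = 0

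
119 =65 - -54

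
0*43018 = 0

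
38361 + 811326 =849687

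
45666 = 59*774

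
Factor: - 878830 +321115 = - 3^1*5^1*37181^1 = - 557715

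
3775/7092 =3775/7092 =0.53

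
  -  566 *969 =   -  548454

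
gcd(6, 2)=2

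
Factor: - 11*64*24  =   - 2^9*3^1*11^1=- 16896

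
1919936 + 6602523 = 8522459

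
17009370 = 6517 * 2610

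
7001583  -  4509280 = 2492303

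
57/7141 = 57/7141 = 0.01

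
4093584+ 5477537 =9571121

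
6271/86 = 72 + 79/86 = 72.92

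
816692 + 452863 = 1269555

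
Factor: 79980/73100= 93/85 =3^1*5^ ( - 1 )* 17^ ( - 1)*31^1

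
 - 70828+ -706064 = -776892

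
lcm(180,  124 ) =5580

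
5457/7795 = 5457/7795  =  0.70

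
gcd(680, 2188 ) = 4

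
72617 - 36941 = 35676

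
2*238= 476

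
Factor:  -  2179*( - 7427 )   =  7^1 * 1061^1*2179^1=16183433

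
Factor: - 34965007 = - 7^1*11^2*41281^1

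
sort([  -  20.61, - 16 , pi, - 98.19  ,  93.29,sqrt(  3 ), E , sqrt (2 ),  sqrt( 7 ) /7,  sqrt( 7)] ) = [ - 98.19, - 20.61,-16,sqrt( 7 ) /7,  sqrt( 2 ), sqrt ( 3), sqrt (7), E,pi,  93.29 ]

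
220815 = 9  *24535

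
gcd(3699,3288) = 411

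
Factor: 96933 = 3^1*79^1*409^1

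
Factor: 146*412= 2^3* 73^1 * 103^1 = 60152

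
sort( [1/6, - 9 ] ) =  [ - 9,  1/6] 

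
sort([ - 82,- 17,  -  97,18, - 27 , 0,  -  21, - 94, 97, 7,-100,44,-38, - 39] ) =[ - 100,-97, - 94, - 82, - 39, - 38, - 27,-21,-17, 0 , 7, 18,  44, 97 ] 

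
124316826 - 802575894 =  - 678259068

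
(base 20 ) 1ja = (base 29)r7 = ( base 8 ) 1426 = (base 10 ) 790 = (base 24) 18M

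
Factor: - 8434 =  - 2^1*4217^1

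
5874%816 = 162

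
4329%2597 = 1732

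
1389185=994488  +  394697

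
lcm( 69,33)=759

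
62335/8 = 7791 + 7/8=7791.88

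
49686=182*273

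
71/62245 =71/62245 = 0.00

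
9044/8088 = 1 + 239/2022 =1.12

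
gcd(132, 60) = 12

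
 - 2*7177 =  - 14354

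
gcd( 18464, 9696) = 32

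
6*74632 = 447792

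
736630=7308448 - 6571818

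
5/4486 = 5/4486 =0.00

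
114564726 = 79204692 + 35360034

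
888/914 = 444/457= 0.97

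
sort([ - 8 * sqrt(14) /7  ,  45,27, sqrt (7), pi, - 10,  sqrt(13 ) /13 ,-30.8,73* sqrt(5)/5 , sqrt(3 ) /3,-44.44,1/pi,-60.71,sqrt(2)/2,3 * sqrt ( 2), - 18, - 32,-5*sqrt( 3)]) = [ - 60.71  , - 44.44 , - 32, - 30.8, - 18, - 10,-5*sqrt(3 ),-8 * sqrt(14 ) /7,sqrt(13) /13, 1/pi,sqrt( 3)/3,  sqrt(2 )/2, sqrt( 7) , pi,3*sqrt( 2),27, 73*sqrt( 5) /5,45]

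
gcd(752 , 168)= 8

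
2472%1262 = 1210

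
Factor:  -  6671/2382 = -2^( - 1)*3^(-1)*7^1*397^( - 1)*953^1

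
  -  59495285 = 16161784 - 75657069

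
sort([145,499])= [ 145, 499]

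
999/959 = 1+40/959 = 1.04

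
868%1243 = 868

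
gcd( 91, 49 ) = 7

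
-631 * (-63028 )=39770668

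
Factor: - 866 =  - 2^1 * 433^1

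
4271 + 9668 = 13939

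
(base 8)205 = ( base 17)7E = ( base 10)133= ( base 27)4P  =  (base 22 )61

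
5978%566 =318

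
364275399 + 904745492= 1269020891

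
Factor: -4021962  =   - 2^1*3^1* 7^1*17^1* 43^1*131^1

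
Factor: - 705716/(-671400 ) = 473/450 = 2^( - 1 )*3^( - 2)*5^(- 2 )*11^1*43^1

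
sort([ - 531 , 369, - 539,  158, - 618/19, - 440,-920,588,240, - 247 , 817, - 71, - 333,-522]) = [ - 920, -539, -531,-522, - 440, - 333, - 247, - 71, - 618/19, 158,240, 369, 588,817] 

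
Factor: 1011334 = 2^1*137^1 * 3691^1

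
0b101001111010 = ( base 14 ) D98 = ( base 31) 2OG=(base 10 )2682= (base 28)3BM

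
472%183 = 106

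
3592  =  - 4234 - - 7826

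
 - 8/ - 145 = 8/145 = 0.06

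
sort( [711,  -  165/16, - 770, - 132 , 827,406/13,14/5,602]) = [-770, - 132, - 165/16 , 14/5,  406/13, 602,711 , 827]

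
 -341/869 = - 31/79 = - 0.39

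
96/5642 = 48/2821 = 0.02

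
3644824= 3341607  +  303217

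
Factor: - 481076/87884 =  -947/173= -  173^( - 1 )* 947^1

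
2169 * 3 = 6507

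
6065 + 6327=12392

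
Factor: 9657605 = 5^1 *19^1*277^1*367^1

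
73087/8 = 73087/8 =9135.88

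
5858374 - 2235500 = 3622874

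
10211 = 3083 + 7128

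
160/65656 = 20/8207  =  0.00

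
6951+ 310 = 7261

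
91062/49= 91062/49  =  1858.41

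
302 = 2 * 151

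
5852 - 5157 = 695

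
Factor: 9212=2^2*7^2*47^1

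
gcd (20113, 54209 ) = 1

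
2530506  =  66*38341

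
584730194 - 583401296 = 1328898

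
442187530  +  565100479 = 1007288009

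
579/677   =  579/677 = 0.86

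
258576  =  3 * 86192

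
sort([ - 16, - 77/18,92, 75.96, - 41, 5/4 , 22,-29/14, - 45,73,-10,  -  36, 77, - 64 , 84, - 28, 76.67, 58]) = [ - 64,  -  45,  -  41, - 36, - 28, - 16, - 10, - 77/18, - 29/14,5/4, 22, 58, 73 , 75.96, 76.67, 77,84,92]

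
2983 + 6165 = 9148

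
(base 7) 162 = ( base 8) 135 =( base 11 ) 85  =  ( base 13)72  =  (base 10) 93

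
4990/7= 712 + 6/7=   712.86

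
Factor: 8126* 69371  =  2^1*17^1*239^1  *  69371^1= 563708746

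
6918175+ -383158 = 6535017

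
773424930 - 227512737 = 545912193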